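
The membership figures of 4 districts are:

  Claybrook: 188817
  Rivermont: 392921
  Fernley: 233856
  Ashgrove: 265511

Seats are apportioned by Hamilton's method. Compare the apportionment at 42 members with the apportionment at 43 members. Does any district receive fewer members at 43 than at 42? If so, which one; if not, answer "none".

At 42 seats: Claybrook 8, Rivermont 15, Fernley 9, Ashgrove 10.
At 43 seats: Claybrook 7, Rivermont 16, Fernley 9, Ashgrove 11.
Claybrook drops from 8 to 7.

Claybrook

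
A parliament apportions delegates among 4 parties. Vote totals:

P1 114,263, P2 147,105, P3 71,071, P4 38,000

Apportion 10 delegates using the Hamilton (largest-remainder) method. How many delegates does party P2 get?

The standard divisor is 370439/10 ≈ 37043.9.
Standard quotas: P1 3.0845, P2 3.9711, P3 1.9186, P4 1.0258.
Lower quotas: P1 3, P2 3, P3 1, P4 1 (sum 8, leaving 2 seats).
Remainders in descending order: P2 0.9711, P3 0.9186, P1 0.0845, P4 0.0258.
The surplus seats go to P2, P3.
P2 receives 4.

4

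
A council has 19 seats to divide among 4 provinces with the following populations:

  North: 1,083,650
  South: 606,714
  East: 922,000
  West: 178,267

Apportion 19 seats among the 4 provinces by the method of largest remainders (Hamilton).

North 8, South 4, East 6, West 1

Standard divisor: 2790631 ÷ 19 ≈ 146875.316.
Standard quotas: North 7.3780, South 4.1308, East 6.2774, West 1.2137.
Lower quotas: North 7, South 4, East 6, West 1 (sum 18, leaving 1 seat).
Remainders in descending order: North 0.3780, East 0.2774, West 0.2137, South 0.1308.
The surplus seat goes to North.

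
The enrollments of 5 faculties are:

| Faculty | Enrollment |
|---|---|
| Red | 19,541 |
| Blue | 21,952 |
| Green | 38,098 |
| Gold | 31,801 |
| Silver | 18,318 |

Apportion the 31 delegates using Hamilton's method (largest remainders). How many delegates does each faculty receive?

Red: 5; Blue: 5; Green: 9; Gold: 8; Silver: 4

Total 129710; standard divisor 129710/31 ≈ 4184.194.
Standard quotas: Red 4.6702, Blue 5.2464, Green 9.1052, Gold 7.6003, Silver 4.3779.
Lower quotas: Red 4, Blue 5, Green 9, Gold 7, Silver 4 (sum 29, leaving 2 seats).
Remainders in descending order: Red 0.6702, Gold 0.6003, Silver 0.3779, Blue 0.2464, Green 0.1052.
The surplus seats go to Red, Gold.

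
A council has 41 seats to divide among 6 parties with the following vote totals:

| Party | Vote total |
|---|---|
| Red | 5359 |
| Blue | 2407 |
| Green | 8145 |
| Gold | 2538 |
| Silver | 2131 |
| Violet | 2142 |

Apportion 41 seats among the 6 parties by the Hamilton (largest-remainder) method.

Standard divisor: 22722 ÷ 41 ≈ 554.195.
Standard quotas: Red 9.6699, Blue 4.3432, Green 14.6970, Gold 4.5796, Silver 3.8452, Violet 3.8651.
Lower quotas: Red 9, Blue 4, Green 14, Gold 4, Silver 3, Violet 3 (sum 37, leaving 4 seats).
Remainders in descending order: Violet 0.8651, Silver 0.8452, Green 0.6970, Red 0.6699, Gold 0.5796, Blue 0.3432.
Largest remainders: Violet, Silver, Green, Red receive the extra seats.

Red: 10, Blue: 4, Green: 15, Gold: 4, Silver: 4, Violet: 4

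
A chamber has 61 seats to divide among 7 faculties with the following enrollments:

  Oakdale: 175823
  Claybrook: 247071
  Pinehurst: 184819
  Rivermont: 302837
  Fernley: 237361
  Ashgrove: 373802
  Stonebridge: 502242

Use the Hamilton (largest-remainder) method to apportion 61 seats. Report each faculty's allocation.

Oakdale 5, Claybrook 8, Pinehurst 6, Rivermont 9, Fernley 7, Ashgrove 11, Stonebridge 15

The standard divisor is 2023955/61 ≈ 33179.59.
Standard quotas: Oakdale 5.2991, Claybrook 7.4465, Pinehurst 5.5703, Rivermont 9.1272, Fernley 7.1538, Ashgrove 11.2660, Stonebridge 15.1371.
Lower quotas: Oakdale 5, Claybrook 7, Pinehurst 5, Rivermont 9, Fernley 7, Ashgrove 11, Stonebridge 15 (sum 59, leaving 2 seats).
Remainders in descending order: Pinehurst 0.5703, Claybrook 0.4465, Oakdale 0.2991, Ashgrove 0.2660, Fernley 0.1538, Stonebridge 0.1371, Rivermont 0.1272.
The surplus seats go to Pinehurst, Claybrook.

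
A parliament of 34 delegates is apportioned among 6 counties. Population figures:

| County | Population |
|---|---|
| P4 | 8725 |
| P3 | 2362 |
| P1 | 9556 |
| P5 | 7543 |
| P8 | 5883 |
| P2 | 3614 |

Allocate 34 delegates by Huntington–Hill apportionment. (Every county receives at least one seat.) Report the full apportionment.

With divisor 1100: modified quotas P4 7.932, P3 2.147, P1 8.687, P5 6.857, P8 5.348, P2 3.285.
Geometric-mean thresholds: P4 √(7·8)=7.483, P3 √(2·3)=2.449, P1 √(8·9)=8.485, P5 √(6·7)=6.481, P8 √(5·6)=5.477, P2 √(3·4)=3.464.
Each quota rounded against its threshold gives P4 8, P3 2, P1 9, P5 7, P8 5, P2 3 (total 34).

P4 8, P3 2, P1 9, P5 7, P8 5, P2 3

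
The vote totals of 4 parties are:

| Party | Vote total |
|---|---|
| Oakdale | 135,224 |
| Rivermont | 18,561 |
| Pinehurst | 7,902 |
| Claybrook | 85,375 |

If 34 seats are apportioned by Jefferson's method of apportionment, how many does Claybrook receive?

12

Standard divisor 247062/34 ≈ 7266.529; standard quotas: Oakdale 18.609, Rivermont 2.554, Pinehurst 1.087, Claybrook 11.749.
Rounding down gives 18, 2, 1, 11 = 32 seats, so the divisor must be adjusted.
With modified divisor 6900: modified quotas Oakdale 19.598, Rivermont 2.690, Pinehurst 1.145, Claybrook 12.373.
Rounding down: Oakdale 19, Rivermont 2, Pinehurst 1, Claybrook 12 (total 34).
Claybrook receives 12.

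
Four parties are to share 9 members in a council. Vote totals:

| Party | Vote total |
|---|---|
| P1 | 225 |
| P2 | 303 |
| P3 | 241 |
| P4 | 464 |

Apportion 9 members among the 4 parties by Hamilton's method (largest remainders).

P1 2; P2 2; P3 2; P4 3

Standard divisor: 1233 ÷ 9 = 137.
Standard quotas: P1 1.642, P2 2.212, P3 1.759, P4 3.387.
Lower quotas: P1 1, P2 2, P3 1, P4 3 (sum 7, leaving 2 seats).
Remainders in descending order: P3 0.759, P1 0.642, P4 0.387, P2 0.212.
Largest remainders: P3, P1 receive the extra seats.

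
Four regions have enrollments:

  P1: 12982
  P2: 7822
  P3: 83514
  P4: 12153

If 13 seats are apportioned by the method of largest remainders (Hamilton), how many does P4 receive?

1

Standard divisor: 116471 ÷ 13 ≈ 8959.308.
Standard quotas: P1 1.4490, P2 0.8731, P3 9.3215, P4 1.3565.
Lower quotas: P1 1, P2 0, P3 9, P4 1 (sum 11, leaving 2 seats).
Remainders in descending order: P2 0.8731, P1 0.4490, P4 0.3565, P3 0.3215.
The surplus seats go to P2, P1.
P4 receives 1.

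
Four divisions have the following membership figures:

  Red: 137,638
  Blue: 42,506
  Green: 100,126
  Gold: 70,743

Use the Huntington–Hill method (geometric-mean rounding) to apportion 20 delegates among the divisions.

Red=8, Blue=2, Green=6, Gold=4

With divisor 17817: modified quotas Red 7.725, Blue 2.386, Green 5.620, Gold 3.971.
Geometric-mean thresholds: Red √(7·8)=7.483, Blue √(2·3)=2.449, Green √(5·6)=5.477, Gold √(3·4)=3.464.
Each quota rounded against its threshold gives Red 8, Blue 2, Green 6, Gold 4 (total 20).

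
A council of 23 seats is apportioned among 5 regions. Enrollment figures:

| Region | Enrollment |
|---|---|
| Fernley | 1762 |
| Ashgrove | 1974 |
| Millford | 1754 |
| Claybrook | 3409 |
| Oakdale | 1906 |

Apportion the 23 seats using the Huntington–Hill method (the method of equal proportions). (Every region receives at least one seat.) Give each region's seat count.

With divisor 481: modified quotas Fernley 3.663, Ashgrove 4.104, Millford 3.647, Claybrook 7.087, Oakdale 3.963.
Geometric-mean thresholds: Fernley √(3·4)=3.464, Ashgrove √(4·5)=4.472, Millford √(3·4)=3.464, Claybrook √(7·8)=7.483, Oakdale √(3·4)=3.464.
Each quota rounded against its threshold gives Fernley 4, Ashgrove 4, Millford 4, Claybrook 7, Oakdale 4 (total 23).

Fernley 4, Ashgrove 4, Millford 4, Claybrook 7, Oakdale 4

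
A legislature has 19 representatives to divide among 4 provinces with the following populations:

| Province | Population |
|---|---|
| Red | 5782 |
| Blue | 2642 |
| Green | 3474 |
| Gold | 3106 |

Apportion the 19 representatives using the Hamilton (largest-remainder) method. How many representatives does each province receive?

Red 7, Blue 3, Green 5, Gold 4

Standard divisor: 15004 ÷ 19 ≈ 789.684.
Standard quotas: Red 7.3219, Blue 3.3456, Green 4.3992, Gold 3.9332.
Lower quotas: Red 7, Blue 3, Green 4, Gold 3 (sum 17, leaving 2 seats).
Remainders in descending order: Gold 0.9332, Green 0.3992, Blue 0.3456, Red 0.3219.
Largest remainders: Gold, Green receive the extra seats.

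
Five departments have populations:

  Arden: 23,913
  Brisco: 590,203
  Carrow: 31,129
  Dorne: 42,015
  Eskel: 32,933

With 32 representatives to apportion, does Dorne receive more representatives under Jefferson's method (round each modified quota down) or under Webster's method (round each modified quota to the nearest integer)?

Jefferson: Arden 1, Brisco 28, Carrow 1, Dorne 1, Eskel 1.
Webster: Arden 1, Brisco 27, Carrow 1, Dorne 2, Eskel 1.
Dorne gets 1 under Jefferson and 2 under Webster.

Webster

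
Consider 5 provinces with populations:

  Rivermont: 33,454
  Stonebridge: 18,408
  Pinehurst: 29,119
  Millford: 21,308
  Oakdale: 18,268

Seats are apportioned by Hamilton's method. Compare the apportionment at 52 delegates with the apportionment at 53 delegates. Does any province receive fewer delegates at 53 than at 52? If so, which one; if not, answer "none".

none

At 52 seats: Rivermont 14, Stonebridge 8, Pinehurst 13, Millford 9, Oakdale 8.
At 53 seats: Rivermont 15, Stonebridge 8, Pinehurst 13, Millford 9, Oakdale 8.
No province's allocation decreased.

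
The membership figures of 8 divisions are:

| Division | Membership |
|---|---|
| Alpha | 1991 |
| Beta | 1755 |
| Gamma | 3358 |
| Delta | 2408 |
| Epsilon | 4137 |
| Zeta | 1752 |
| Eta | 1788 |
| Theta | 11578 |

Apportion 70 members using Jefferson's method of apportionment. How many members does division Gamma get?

8

Standard divisor 28767/70 ≈ 410.957; standard quotas: Alpha 4.845, Beta 4.271, Gamma 8.171, Delta 5.859, Epsilon 10.067, Zeta 4.263, Eta 4.351, Theta 28.173.
Rounding down gives 4, 4, 8, 5, 10, 4, 4, 28 = 67 seats, so the divisor must be adjusted.
With modified divisor 390: modified quotas Alpha 5.105, Beta 4.500, Gamma 8.610, Delta 6.174, Epsilon 10.608, Zeta 4.492, Eta 4.585, Theta 29.687.
Rounding down: Alpha 5, Beta 4, Gamma 8, Delta 6, Epsilon 10, Zeta 4, Eta 4, Theta 29 (total 70).
Gamma receives 8.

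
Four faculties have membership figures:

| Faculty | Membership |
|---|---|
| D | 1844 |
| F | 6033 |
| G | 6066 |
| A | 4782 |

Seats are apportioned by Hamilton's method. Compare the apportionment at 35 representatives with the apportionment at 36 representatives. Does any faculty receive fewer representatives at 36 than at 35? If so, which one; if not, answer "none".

D

At 35 seats: D 4, F 11, G 11, A 9.
At 36 seats: D 3, F 12, G 12, A 9.
D drops from 4 to 3.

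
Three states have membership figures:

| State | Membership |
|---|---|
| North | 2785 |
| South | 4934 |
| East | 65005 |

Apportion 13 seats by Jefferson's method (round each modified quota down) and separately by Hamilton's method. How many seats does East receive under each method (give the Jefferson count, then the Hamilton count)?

13 and 12

Jefferson: North 0, South 0, East 13.
Hamilton: North 0, South 1, East 12.
East gets 13 under Jefferson and 12 under Hamilton.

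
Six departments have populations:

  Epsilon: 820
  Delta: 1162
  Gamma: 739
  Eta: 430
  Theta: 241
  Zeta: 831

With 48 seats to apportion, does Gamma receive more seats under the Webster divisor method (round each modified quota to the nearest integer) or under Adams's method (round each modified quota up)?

Adams

Webster: Epsilon 9, Delta 13, Gamma 8, Eta 5, Theta 3, Zeta 10.
Adams: Epsilon 9, Delta 13, Gamma 9, Eta 5, Theta 3, Zeta 9.
Gamma gets 8 under Webster and 9 under Adams.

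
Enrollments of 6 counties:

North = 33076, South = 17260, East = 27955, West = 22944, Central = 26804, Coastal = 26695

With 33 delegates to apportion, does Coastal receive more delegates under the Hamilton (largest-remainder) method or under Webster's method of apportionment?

Hamilton: North 7, South 3, East 6, West 5, Central 6, Coastal 6.
Webster: North 7, South 4, East 6, West 5, Central 6, Coastal 5.
Coastal gets 6 under Hamilton and 5 under Webster.

Hamilton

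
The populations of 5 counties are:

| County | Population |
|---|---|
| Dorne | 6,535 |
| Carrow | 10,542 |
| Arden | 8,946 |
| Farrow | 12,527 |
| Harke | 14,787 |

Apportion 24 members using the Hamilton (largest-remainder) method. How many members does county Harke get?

7

The standard divisor is 53337/24 ≈ 2222.375.
Standard quotas: Dorne 2.9405, Carrow 4.7436, Arden 4.0254, Farrow 5.6368, Harke 6.6537.
Lower quotas: Dorne 2, Carrow 4, Arden 4, Farrow 5, Harke 6 (sum 21, leaving 3 seats).
Remainders in descending order: Dorne 0.9405, Carrow 0.7436, Harke 0.6537, Farrow 0.6368, Arden 0.0254.
The surplus seats go to Dorne, Carrow, Harke.
Harke receives 7.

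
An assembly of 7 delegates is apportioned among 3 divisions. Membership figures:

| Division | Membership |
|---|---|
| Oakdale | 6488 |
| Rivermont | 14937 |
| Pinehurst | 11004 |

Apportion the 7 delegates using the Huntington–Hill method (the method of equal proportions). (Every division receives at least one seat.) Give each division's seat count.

Oakdale 2; Rivermont 3; Pinehurst 2

With divisor 4540: modified quotas Oakdale 1.429, Rivermont 3.290, Pinehurst 2.424.
Geometric-mean thresholds: Oakdale √(1·2)=1.414, Rivermont √(3·4)=3.464, Pinehurst √(2·3)=2.449.
Each quota rounded against its threshold gives Oakdale 2, Rivermont 3, Pinehurst 2 (total 7).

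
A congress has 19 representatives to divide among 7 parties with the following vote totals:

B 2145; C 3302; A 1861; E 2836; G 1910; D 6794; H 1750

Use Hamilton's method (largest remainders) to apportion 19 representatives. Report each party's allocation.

B=2; C=3; A=2; E=3; G=2; D=6; H=1

The standard divisor is 20598/19 ≈ 1084.105.
Standard quotas: B 1.9786, C 3.0458, A 1.7166, E 2.6160, G 1.7618, D 6.2669, H 1.6142.
Lower quotas: B 1, C 3, A 1, E 2, G 1, D 6, H 1 (sum 15, leaving 4 seats).
Remainders in descending order: B 0.9786, G 0.7618, A 0.7166, E 0.6160, H 0.6142, D 0.2669, C 0.0458.
The surplus seats go to B, G, A, E.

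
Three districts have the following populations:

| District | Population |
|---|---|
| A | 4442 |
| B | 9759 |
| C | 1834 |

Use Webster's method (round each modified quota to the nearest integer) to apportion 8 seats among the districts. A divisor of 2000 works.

With modified divisor 2000: modified quotas A 2.221, B 4.880, C 0.917.
Rounding to the nearest integer: A 2, B 5, C 1 (total 8).

A 2, B 5, C 1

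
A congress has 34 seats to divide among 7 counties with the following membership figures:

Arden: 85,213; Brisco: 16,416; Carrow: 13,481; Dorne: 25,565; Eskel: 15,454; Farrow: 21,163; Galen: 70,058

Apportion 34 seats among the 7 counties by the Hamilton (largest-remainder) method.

Total 247350; standard divisor 247350/34 = 7275.
Standard quotas: Arden 11.7131, Brisco 2.2565, Carrow 1.8531, Dorne 3.5141, Eskel 2.1243, Farrow 2.9090, Galen 9.6300.
Lower quotas: Arden 11, Brisco 2, Carrow 1, Dorne 3, Eskel 2, Farrow 2, Galen 9 (sum 30, leaving 4 seats).
Remainders in descending order: Farrow 0.9090, Carrow 0.8531, Arden 0.7131, Galen 0.6300, Dorne 0.5141, Brisco 0.2565, Eskel 0.1243.
Largest remainders: Farrow, Carrow, Arden, Galen receive the extra seats.

Arden 12; Brisco 2; Carrow 2; Dorne 3; Eskel 2; Farrow 3; Galen 10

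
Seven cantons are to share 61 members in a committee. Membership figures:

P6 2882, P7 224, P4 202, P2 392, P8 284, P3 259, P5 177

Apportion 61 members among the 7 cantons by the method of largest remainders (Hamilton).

P6: 40, P7: 3, P4: 3, P2: 5, P8: 4, P3: 4, P5: 2

Standard divisor: 4420 ÷ 61 ≈ 72.459.
Standard quotas: P6 39.774, P7 3.091, P4 2.788, P2 5.410, P8 3.919, P3 3.574, P5 2.443.
Lower quotas: P6 39, P7 3, P4 2, P2 5, P8 3, P3 3, P5 2 (sum 57, leaving 4 seats).
Remainders in descending order: P8 0.919, P4 0.788, P6 0.774, P3 0.574, P5 0.443, P2 0.410, P7 0.091.
The surplus seats go to P8, P4, P6, P3.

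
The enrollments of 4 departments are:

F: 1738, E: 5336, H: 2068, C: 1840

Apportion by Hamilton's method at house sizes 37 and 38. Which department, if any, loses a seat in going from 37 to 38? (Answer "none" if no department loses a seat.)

At 37 seats: F 6, E 18, H 7, C 6.
At 38 seats: F 6, E 19, H 7, C 6.
No department's allocation decreased.

none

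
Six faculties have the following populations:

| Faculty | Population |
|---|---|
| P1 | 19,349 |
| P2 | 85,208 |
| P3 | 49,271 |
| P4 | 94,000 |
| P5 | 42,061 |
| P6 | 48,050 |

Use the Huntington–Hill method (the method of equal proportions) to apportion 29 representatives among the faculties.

P1 2, P2 7, P3 4, P4 8, P5 4, P6 4

With divisor 11764: modified quotas P1 1.645, P2 7.243, P3 4.188, P4 7.990, P5 3.575, P6 4.084.
Geometric-mean thresholds: P1 √(1·2)=1.414, P2 √(7·8)=7.483, P3 √(4·5)=4.472, P4 √(7·8)=7.483, P5 √(3·4)=3.464, P6 √(4·5)=4.472.
Each quota rounded against its threshold gives P1 2, P2 7, P3 4, P4 8, P5 4, P6 4 (total 29).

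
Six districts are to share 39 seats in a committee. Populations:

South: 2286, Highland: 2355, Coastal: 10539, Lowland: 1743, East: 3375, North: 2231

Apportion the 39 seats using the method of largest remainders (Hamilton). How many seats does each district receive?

Total 22529; standard divisor 22529/39 ≈ 577.667.
Standard quotas: South 3.9573, Highland 4.0767, Coastal 18.2441, Lowland 3.0173, East 5.8425, North 3.8621.
Lower quotas: South 3, Highland 4, Coastal 18, Lowland 3, East 5, North 3 (sum 36, leaving 3 seats).
Remainders in descending order: South 0.9573, North 0.8621, East 0.8425, Coastal 0.2441, Highland 0.0767, Lowland 0.0173.
The surplus seats go to South, North, East.

South: 4, Highland: 4, Coastal: 18, Lowland: 3, East: 6, North: 4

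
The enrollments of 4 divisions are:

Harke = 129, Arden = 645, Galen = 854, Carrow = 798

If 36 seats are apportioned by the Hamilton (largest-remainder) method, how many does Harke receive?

The standard divisor is 2426/36 ≈ 67.389.
Standard quotas: Harke 1.914, Arden 9.571, Galen 12.673, Carrow 11.842.
Lower quotas: Harke 1, Arden 9, Galen 12, Carrow 11 (sum 33, leaving 3 seats).
Remainders in descending order: Harke 0.914, Carrow 0.842, Galen 0.673, Arden 0.571.
Largest remainders: Harke, Carrow, Galen receive the extra seats.
Harke receives 2.

2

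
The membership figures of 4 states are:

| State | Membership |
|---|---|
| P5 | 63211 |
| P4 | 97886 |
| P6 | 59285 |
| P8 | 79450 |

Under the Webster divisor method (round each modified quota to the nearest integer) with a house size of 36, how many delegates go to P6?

Standard divisor 299832/36 ≈ 8328.667; standard quotas: P5 7.590, P4 11.753, P6 7.118, P8 9.539.
Rounding to the nearest integer gives 8, 12, 7, 10 = 37 seats, so the divisor must be adjusted.
With modified divisor 8400: modified quotas P5 7.525, P4 11.653, P6 7.058, P8 9.458.
Rounding to the nearest integer: P5 8, P4 12, P6 7, P8 9 (total 36).
P6 receives 7.

7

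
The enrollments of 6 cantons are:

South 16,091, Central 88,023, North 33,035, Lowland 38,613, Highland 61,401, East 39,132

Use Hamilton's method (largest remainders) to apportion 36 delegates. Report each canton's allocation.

South 2, Central 12, North 4, Lowland 5, Highland 8, East 5

Standard divisor: 276295 ÷ 36 ≈ 7674.861.
Standard quotas: South 2.0966, Central 11.4690, North 4.3043, Lowland 5.0311, Highland 8.0003, East 5.0987.
Lower quotas: South 2, Central 11, North 4, Lowland 5, Highland 8, East 5 (sum 35, leaving 1 seat).
Remainders in descending order: Central 0.4690, North 0.3043, East 0.0987, South 0.0966, Lowland 0.0311, Highland 0.0003.
The surplus seat goes to Central.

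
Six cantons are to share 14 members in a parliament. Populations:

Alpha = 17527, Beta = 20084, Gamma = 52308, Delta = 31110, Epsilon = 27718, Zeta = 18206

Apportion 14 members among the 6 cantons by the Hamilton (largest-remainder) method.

The standard divisor is 166953/14 ≈ 11925.214.
Standard quotas: Alpha 1.4697, Beta 1.6842, Gamma 4.3863, Delta 2.6088, Epsilon 2.3243, Zeta 1.5267.
Lower quotas: Alpha 1, Beta 1, Gamma 4, Delta 2, Epsilon 2, Zeta 1 (sum 11, leaving 3 seats).
Remainders in descending order: Beta 0.6842, Delta 0.6088, Zeta 0.5267, Alpha 0.4697, Gamma 0.3863, Epsilon 0.3243.
Largest remainders: Beta, Delta, Zeta receive the extra seats.

Alpha: 1; Beta: 2; Gamma: 4; Delta: 3; Epsilon: 2; Zeta: 2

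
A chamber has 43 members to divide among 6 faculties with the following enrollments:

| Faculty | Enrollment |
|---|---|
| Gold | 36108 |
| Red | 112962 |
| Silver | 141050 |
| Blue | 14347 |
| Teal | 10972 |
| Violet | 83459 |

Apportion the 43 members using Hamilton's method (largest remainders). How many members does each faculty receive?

Total 398898; standard divisor 398898/43 ≈ 9276.698.
Standard quotas: Gold 3.8923, Red 12.1770, Silver 15.2048, Blue 1.5466, Teal 1.1827, Violet 8.9966.
Lower quotas: Gold 3, Red 12, Silver 15, Blue 1, Teal 1, Violet 8 (sum 40, leaving 3 seats).
Remainders in descending order: Violet 0.9966, Gold 0.8923, Blue 0.5466, Silver 0.2048, Teal 0.1827, Red 0.1770.
The surplus seats go to Violet, Gold, Blue.

Gold 4, Red 12, Silver 15, Blue 2, Teal 1, Violet 9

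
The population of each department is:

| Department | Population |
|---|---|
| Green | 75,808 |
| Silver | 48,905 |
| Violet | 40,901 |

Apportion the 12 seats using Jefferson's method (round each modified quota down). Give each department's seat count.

Standard divisor 165614/12 ≈ 13801.167; standard quotas: Green 5.493, Silver 3.544, Violet 2.964.
Rounding down gives 5, 3, 2 = 10 seats, so the divisor must be adjusted.
With modified divisor 12400: modified quotas Green 6.114, Silver 3.944, Violet 3.298.
Rounding down: Green 6, Silver 3, Violet 3 (total 12).

Green 6, Silver 3, Violet 3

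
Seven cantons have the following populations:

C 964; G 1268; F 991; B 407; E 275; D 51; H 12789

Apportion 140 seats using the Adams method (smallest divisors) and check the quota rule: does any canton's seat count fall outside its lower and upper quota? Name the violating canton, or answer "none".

Standard quotas: C 8.060, G 10.601, F 8.285, B 3.403, E 2.299, D 0.426, H 106.925.
Adams allocation: C 8, G 11, F 9, B 4, E 3, D 1, H 104.
H has quota 106.925 (lower 106, upper 107) but receives 104 — outside the quota interval.

H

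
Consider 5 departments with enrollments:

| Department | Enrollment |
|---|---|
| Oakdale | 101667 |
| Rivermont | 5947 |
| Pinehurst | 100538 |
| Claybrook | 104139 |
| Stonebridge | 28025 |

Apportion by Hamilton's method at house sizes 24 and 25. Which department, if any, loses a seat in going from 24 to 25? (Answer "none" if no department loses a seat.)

Rivermont

At 24 seats: Oakdale 7, Rivermont 1, Pinehurst 7, Claybrook 7, Stonebridge 2.
At 25 seats: Oakdale 8, Rivermont 0, Pinehurst 7, Claybrook 8, Stonebridge 2.
Rivermont drops from 1 to 0.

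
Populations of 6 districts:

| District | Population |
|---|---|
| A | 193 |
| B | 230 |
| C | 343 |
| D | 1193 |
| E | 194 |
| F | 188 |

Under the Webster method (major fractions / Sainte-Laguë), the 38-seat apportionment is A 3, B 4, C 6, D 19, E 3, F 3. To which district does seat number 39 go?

D

Priority for the next seat is population ÷ (current seats + 0.5).
Priorities: A 55.143, B 51.111, C 52.769, D 61.179, E 55.429, F 53.714.
Highest priority: D.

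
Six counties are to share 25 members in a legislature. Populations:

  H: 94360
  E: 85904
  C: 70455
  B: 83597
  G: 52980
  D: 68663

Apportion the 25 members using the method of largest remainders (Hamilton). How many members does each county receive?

Standard divisor: 455959 ÷ 25 ≈ 18238.36.
Standard quotas: H 5.1737, E 4.7101, C 3.8630, B 4.5836, G 2.9049, D 3.7648.
Lower quotas: H 5, E 4, C 3, B 4, G 2, D 3 (sum 21, leaving 4 seats).
Remainders in descending order: G 0.9049, C 0.8630, D 0.7648, E 0.7101, B 0.5836, H 0.1737.
The surplus seats go to G, C, D, E.

H 5, E 5, C 4, B 4, G 3, D 4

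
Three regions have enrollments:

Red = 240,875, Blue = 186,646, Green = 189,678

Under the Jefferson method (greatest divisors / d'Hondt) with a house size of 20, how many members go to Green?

6

Standard divisor 617199/20 ≈ 30859.95; standard quotas: Red 7.805, Blue 6.048, Green 6.146.
Rounding down gives 7, 6, 6 = 19 seats, so the divisor must be adjusted.
With modified divisor 28600: modified quotas Red 8.422, Blue 6.526, Green 6.632.
Rounding down: Red 8, Blue 6, Green 6 (total 20).
Green receives 6.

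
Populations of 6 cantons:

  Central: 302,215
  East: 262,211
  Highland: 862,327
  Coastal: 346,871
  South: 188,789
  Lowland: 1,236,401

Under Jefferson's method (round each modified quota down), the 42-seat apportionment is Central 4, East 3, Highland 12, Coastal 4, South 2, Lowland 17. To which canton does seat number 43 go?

Priority for the next seat is population ÷ (current seats + 1).
Priorities: Central 60443.000, East 65552.750, Highland 66332.846, Coastal 69374.200, South 62929.667, Lowland 68688.944.
Highest priority: Coastal.

Coastal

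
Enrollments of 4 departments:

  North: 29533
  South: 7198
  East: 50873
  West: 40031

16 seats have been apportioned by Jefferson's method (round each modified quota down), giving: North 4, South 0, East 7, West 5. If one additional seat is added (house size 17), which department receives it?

Priority for the next seat is population ÷ (current seats + 1).
Priorities: North 5906.600, South 7198.000, East 6359.125, West 6671.833.
Highest priority: South.

South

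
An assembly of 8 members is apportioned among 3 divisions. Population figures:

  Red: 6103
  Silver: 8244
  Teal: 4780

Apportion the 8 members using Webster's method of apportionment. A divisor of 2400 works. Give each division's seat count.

With modified divisor 2400: modified quotas Red 2.543, Silver 3.435, Teal 1.992.
Rounding to the nearest integer: Red 3, Silver 3, Teal 2 (total 8).

Red 3; Silver 3; Teal 2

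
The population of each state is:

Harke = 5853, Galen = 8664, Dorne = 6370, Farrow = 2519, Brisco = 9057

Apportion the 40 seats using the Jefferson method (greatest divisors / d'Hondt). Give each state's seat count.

Standard divisor 32463/40 ≈ 811.575; standard quotas: Harke 7.212, Galen 10.676, Dorne 7.849, Farrow 3.104, Brisco 11.160.
Rounding down gives 7, 10, 7, 3, 11 = 38 seats, so the divisor must be adjusted.
With modified divisor 770: modified quotas Harke 7.601, Galen 11.252, Dorne 8.273, Farrow 3.271, Brisco 11.762.
Rounding down: Harke 7, Galen 11, Dorne 8, Farrow 3, Brisco 11 (total 40).

Harke 7, Galen 11, Dorne 8, Farrow 3, Brisco 11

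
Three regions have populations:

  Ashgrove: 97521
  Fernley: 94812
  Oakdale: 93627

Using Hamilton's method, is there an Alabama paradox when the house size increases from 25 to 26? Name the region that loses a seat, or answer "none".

At 25 seats: Ashgrove 9, Fernley 8, Oakdale 8.
At 26 seats: Ashgrove 9, Fernley 9, Oakdale 8.
No region's allocation decreased.

none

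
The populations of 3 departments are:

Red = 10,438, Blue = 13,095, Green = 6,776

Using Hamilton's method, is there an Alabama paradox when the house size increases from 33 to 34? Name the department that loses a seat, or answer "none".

Green

At 33 seats: Red 11, Blue 14, Green 8.
At 34 seats: Red 12, Blue 15, Green 7.
Green drops from 8 to 7.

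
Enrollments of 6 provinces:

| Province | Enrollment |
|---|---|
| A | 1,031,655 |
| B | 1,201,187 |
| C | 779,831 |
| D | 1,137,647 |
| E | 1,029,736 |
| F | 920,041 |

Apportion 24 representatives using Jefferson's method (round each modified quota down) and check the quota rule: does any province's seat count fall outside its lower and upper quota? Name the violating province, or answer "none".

Standard quotas: A 4.059, B 4.726, C 3.068, D 4.476, E 4.051, F 3.620.
Jefferson allocation: A 4, B 5, C 3, D 4, E 4, F 4.
Every allocation lies between the lower and upper quota.

none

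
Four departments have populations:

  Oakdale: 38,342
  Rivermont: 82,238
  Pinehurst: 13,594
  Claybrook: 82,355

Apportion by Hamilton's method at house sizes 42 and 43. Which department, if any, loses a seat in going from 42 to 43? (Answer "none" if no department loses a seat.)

none

At 42 seats: Oakdale 7, Rivermont 16, Pinehurst 3, Claybrook 16.
At 43 seats: Oakdale 8, Rivermont 16, Pinehurst 3, Claybrook 16.
No department's allocation decreased.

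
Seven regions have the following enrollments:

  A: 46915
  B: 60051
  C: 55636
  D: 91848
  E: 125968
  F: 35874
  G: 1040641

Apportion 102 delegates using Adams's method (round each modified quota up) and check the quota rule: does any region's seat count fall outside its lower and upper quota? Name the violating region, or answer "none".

G

Standard quotas: A 3.285, B 4.204, C 3.895, D 6.430, E 8.819, F 2.512, G 72.855.
Adams allocation: A 4, B 5, C 4, D 7, E 9, F 3, G 70.
G has quota 72.855 (lower 72, upper 73) but receives 70 — outside the quota interval.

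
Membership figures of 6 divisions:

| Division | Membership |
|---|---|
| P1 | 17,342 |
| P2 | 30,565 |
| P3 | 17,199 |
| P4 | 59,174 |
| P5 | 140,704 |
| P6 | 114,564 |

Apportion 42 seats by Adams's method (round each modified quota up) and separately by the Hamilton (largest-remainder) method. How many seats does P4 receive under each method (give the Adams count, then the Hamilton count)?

Adams: P1 2, P2 4, P3 2, P4 7, P5 15, P6 12.
Hamilton: P1 2, P2 3, P3 2, P4 6, P5 16, P6 13.
P4 gets 7 under Adams and 6 under Hamilton.

7 and 6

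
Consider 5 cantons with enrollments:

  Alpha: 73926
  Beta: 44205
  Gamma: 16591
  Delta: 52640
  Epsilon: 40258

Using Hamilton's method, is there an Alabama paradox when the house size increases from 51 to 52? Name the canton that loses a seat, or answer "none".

none

At 51 seats: Alpha 16, Beta 10, Gamma 4, Delta 12, Epsilon 9.
At 52 seats: Alpha 17, Beta 10, Gamma 4, Delta 12, Epsilon 9.
No canton's allocation decreased.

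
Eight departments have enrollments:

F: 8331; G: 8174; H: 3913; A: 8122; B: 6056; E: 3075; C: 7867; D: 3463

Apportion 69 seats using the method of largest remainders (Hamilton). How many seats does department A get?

The standard divisor is 49001/69 ≈ 710.159.
Standard quotas: F 11.7312, G 11.5101, H 5.5100, A 11.4369, B 8.5277, E 4.3300, C 11.0778, D 4.8764.
Lower quotas: F 11, G 11, H 5, A 11, B 8, E 4, C 11, D 4 (sum 65, leaving 4 seats).
Remainders in descending order: D 0.8764, F 0.7312, B 0.5277, G 0.5101, H 0.5100, A 0.4369, E 0.3300, C 0.0778.
Largest remainders: D, F, B, G receive the extra seats.
A receives 11.

11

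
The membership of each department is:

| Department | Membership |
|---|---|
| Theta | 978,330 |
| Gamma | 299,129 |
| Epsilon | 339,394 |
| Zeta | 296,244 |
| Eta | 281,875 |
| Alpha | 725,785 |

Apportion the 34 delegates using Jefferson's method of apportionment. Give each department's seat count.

Theta: 12, Gamma: 3, Epsilon: 4, Zeta: 3, Eta: 3, Alpha: 9

Standard divisor 2920757/34 ≈ 85904.618; standard quotas: Theta 11.389, Gamma 3.482, Epsilon 3.951, Zeta 3.449, Eta 3.281, Alpha 8.449.
Rounding down gives 11, 3, 3, 3, 3, 8 = 31 seats, so the divisor must be adjusted.
With modified divisor 77900: modified quotas Theta 12.559, Gamma 3.840, Epsilon 4.357, Zeta 3.803, Eta 3.618, Alpha 9.317.
Rounding down: Theta 12, Gamma 3, Epsilon 4, Zeta 3, Eta 3, Alpha 9 (total 34).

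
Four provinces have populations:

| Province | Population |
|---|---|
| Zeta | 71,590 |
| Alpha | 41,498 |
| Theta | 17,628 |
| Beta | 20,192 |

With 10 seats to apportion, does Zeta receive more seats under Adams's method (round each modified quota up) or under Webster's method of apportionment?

Adams: Zeta 4, Alpha 3, Theta 1, Beta 2.
Webster: Zeta 5, Alpha 3, Theta 1, Beta 1.
Zeta gets 4 under Adams and 5 under Webster.

Webster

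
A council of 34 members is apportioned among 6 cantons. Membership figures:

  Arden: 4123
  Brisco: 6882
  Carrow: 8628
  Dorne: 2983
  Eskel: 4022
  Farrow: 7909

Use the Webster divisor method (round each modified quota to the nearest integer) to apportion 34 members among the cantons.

Arden 4; Brisco 7; Carrow 8; Dorne 3; Eskel 4; Farrow 8

Standard divisor 34547/34 ≈ 1016.088; standard quotas: Arden 4.058, Brisco 6.773, Carrow 8.491, Dorne 2.936, Eskel 3.958, Farrow 7.784.
Rounding to the nearest integer gives Arden 4, Brisco 7, Carrow 8, Dorne 3, Eskel 4, Farrow 8 — total 34, matching the house size, so no adjustment is needed.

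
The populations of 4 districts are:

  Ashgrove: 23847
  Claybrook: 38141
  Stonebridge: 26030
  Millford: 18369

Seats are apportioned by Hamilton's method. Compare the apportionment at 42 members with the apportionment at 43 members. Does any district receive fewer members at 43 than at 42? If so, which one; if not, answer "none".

At 42 seats: Ashgrove 10, Claybrook 15, Stonebridge 10, Millford 7.
At 43 seats: Ashgrove 10, Claybrook 15, Stonebridge 11, Millford 7.
No district's allocation decreased.

none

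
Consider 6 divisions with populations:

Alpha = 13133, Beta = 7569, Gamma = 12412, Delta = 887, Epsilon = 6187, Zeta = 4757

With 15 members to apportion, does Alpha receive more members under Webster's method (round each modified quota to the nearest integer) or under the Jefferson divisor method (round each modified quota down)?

Webster: Alpha 4, Beta 3, Gamma 4, Delta 0, Epsilon 2, Zeta 2.
Jefferson: Alpha 5, Beta 3, Gamma 4, Delta 0, Epsilon 2, Zeta 1.
Alpha gets 4 under Webster and 5 under Jefferson.

Jefferson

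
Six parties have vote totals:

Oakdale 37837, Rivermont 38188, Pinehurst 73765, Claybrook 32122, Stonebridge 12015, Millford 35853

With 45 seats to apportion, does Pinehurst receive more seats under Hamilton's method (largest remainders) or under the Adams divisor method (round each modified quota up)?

Hamilton: Oakdale 7, Rivermont 8, Pinehurst 15, Claybrook 6, Stonebridge 2, Millford 7.
Adams: Oakdale 7, Rivermont 8, Pinehurst 14, Claybrook 6, Stonebridge 3, Millford 7.
Pinehurst gets 15 under Hamilton and 14 under Adams.

Hamilton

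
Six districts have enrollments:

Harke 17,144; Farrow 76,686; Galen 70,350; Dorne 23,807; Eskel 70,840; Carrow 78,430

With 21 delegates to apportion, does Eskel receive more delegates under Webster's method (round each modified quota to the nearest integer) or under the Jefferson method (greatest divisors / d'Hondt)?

Webster: Harke 1, Farrow 5, Galen 4, Dorne 2, Eskel 4, Carrow 5.
Jefferson: Harke 1, Farrow 5, Galen 4, Dorne 1, Eskel 5, Carrow 5.
Eskel gets 4 under Webster and 5 under Jefferson.

Jefferson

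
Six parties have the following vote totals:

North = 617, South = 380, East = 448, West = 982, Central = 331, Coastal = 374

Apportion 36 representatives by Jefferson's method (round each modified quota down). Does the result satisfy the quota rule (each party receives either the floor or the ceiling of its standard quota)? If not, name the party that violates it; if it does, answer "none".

none

Standard quotas: North 7.092, South 4.368, East 5.149, West 11.287, Central 3.805, Coastal 4.299.
Jefferson allocation: North 7, South 4, East 5, West 12, Central 4, Coastal 4.
Every allocation lies between the lower and upper quota.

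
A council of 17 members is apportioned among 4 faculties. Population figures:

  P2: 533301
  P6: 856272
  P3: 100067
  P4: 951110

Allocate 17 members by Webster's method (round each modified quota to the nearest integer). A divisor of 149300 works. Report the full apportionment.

P2 4, P6 6, P3 1, P4 6

With modified divisor 149300: modified quotas P2 3.572, P6 5.735, P3 0.670, P4 6.370.
Rounding to the nearest integer: P2 4, P6 6, P3 1, P4 6 (total 17).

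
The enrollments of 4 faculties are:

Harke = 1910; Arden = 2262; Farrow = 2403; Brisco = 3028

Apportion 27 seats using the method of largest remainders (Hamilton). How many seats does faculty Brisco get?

The standard divisor is 9603/27 ≈ 355.667.
Standard quotas: Harke 5.370, Arden 6.360, Farrow 6.756, Brisco 8.514.
Lower quotas: Harke 5, Arden 6, Farrow 6, Brisco 8 (sum 25, leaving 2 seats).
Remainders in descending order: Farrow 0.756, Brisco 0.514, Harke 0.370, Arden 0.360.
Largest remainders: Farrow, Brisco receive the extra seats.
Brisco receives 9.

9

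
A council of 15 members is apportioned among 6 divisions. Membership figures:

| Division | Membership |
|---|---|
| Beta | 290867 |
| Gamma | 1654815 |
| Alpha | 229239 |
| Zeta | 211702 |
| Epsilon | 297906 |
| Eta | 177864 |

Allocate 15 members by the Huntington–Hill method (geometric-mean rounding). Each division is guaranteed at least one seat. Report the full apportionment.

With divisor 200348: modified quotas Beta 1.452, Gamma 8.260, Alpha 1.144, Zeta 1.057, Epsilon 1.487, Eta 0.888.
Geometric-mean thresholds: Beta √(1·2)=1.414, Gamma √(8·9)=8.485, Alpha √(1·2)=1.414, Zeta √(1·2)=1.414, Epsilon √(1·2)=1.414, Eta (min 1).
Each quota rounded against its threshold gives Beta 2, Gamma 8, Alpha 1, Zeta 1, Epsilon 2, Eta 1 (total 15).

Beta 2, Gamma 8, Alpha 1, Zeta 1, Epsilon 2, Eta 1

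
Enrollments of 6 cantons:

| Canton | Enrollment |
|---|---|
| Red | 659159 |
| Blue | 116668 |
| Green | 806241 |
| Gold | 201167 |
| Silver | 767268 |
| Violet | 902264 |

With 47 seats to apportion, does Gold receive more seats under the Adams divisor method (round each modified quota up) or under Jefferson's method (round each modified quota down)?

Adams

Adams: Red 9, Blue 2, Green 11, Gold 3, Silver 10, Violet 12.
Jefferson: Red 9, Blue 1, Green 11, Gold 2, Silver 11, Violet 13.
Gold gets 3 under Adams and 2 under Jefferson.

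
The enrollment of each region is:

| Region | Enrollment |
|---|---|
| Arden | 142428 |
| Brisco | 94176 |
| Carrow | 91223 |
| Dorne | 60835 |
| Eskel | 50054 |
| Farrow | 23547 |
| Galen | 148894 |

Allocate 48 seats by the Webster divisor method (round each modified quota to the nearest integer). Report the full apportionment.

Standard divisor 611157/48 ≈ 12732.438; standard quotas: Arden 11.186, Brisco 7.397, Carrow 7.165, Dorne 4.778, Eskel 3.931, Farrow 1.849, Galen 11.694.
Rounding to the nearest integer gives Arden 11, Brisco 7, Carrow 7, Dorne 5, Eskel 4, Farrow 2, Galen 12 — total 48, matching the house size, so no adjustment is needed.

Arden 11; Brisco 7; Carrow 7; Dorne 5; Eskel 4; Farrow 2; Galen 12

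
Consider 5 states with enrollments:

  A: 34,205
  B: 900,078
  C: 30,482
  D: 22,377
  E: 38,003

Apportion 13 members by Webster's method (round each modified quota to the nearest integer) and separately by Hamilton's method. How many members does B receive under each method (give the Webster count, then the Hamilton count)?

12 and 11

Webster: A 0, B 12, C 0, D 0, E 1.
Hamilton: A 1, B 11, C 0, D 0, E 1.
B gets 12 under Webster and 11 under Hamilton.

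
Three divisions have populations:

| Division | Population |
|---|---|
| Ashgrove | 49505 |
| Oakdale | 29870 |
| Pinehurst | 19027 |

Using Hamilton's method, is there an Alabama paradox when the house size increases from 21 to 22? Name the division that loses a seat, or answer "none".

At 21 seats: Ashgrove 11, Oakdale 6, Pinehurst 4.
At 22 seats: Ashgrove 11, Oakdale 7, Pinehurst 4.
No division's allocation decreased.

none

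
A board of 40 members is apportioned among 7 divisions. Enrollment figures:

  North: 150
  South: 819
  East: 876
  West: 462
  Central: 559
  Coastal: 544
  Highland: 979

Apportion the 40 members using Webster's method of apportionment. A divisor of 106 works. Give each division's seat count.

With modified divisor 106: modified quotas North 1.415, South 7.726, East 8.264, West 4.358, Central 5.274, Coastal 5.132, Highland 9.236.
Rounding to the nearest integer: North 1, South 8, East 8, West 4, Central 5, Coastal 5, Highland 9 (total 40).

North 1, South 8, East 8, West 4, Central 5, Coastal 5, Highland 9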